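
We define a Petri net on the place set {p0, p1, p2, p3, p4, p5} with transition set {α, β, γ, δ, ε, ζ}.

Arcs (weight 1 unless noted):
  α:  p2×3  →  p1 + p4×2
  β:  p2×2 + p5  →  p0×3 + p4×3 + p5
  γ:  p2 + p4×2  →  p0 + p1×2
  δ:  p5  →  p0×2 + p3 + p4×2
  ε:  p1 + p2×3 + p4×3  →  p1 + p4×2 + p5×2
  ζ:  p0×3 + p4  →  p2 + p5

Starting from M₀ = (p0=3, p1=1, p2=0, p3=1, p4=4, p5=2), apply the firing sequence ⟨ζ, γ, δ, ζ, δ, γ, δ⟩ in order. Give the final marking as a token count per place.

step 1: fire ζ:  (p0=3, p1=1, p2=0, p3=1, p4=4, p5=2) → (p0=0, p1=1, p2=1, p3=1, p4=3, p5=3)
step 2: fire γ:  (p0=0, p1=1, p2=1, p3=1, p4=3, p5=3) → (p0=1, p1=3, p2=0, p3=1, p4=1, p5=3)
step 3: fire δ:  (p0=1, p1=3, p2=0, p3=1, p4=1, p5=3) → (p0=3, p1=3, p2=0, p3=2, p4=3, p5=2)
step 4: fire ζ:  (p0=3, p1=3, p2=0, p3=2, p4=3, p5=2) → (p0=0, p1=3, p2=1, p3=2, p4=2, p5=3)
step 5: fire δ:  (p0=0, p1=3, p2=1, p3=2, p4=2, p5=3) → (p0=2, p1=3, p2=1, p3=3, p4=4, p5=2)
step 6: fire γ:  (p0=2, p1=3, p2=1, p3=3, p4=4, p5=2) → (p0=3, p1=5, p2=0, p3=3, p4=2, p5=2)
step 7: fire δ:  (p0=3, p1=5, p2=0, p3=3, p4=2, p5=2) → (p0=5, p1=5, p2=0, p3=4, p4=4, p5=1)

(p0=5, p1=5, p2=0, p3=4, p4=4, p5=1)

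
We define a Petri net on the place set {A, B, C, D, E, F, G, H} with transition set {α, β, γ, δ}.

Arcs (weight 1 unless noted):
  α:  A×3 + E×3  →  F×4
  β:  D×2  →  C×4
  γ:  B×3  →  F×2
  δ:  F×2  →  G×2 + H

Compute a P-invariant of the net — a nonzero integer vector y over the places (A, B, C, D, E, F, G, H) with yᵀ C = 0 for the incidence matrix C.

Incidence matrix C (rows=places, cols=transitions):
        α    β    γ    δ
    A  -3    0    0    0
    B   0    0   -3    0
    C   0    4    0    0
    D   0   -2    0    0
    E  -3    0    0    0
    F   4    0    2   -2
    G   0    0    0    2
    H   0    0    0    1

Candidate y = [0, 0, 1, 2, 0, 0, 0, 0]; check y·C column-wise:
  col α: 0·-3 + 1·0 + 2·0 + 0·-3 + 0·4 = 0
  col β: 1·4 + 2·-2 = 0
  col γ: 0·-3 + 1·0 + 2·0 + 0·2 = 0
  col δ: 1·0 + 2·0 + 0·-2 + 0·2 + 0·1 = 0

y = (A:0, B:0, C:1, D:2, E:0, F:0, G:0, H:0)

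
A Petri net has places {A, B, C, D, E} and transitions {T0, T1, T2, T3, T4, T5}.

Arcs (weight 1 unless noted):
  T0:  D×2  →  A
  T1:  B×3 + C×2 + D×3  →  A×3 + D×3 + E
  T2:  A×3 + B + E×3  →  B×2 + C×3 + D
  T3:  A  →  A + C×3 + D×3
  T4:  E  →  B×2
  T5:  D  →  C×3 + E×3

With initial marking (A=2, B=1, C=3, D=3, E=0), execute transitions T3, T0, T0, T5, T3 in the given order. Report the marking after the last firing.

step 1: fire T3:  (A=2, B=1, C=3, D=3, E=0) → (A=2, B=1, C=6, D=6, E=0)
step 2: fire T0:  (A=2, B=1, C=6, D=6, E=0) → (A=3, B=1, C=6, D=4, E=0)
step 3: fire T0:  (A=3, B=1, C=6, D=4, E=0) → (A=4, B=1, C=6, D=2, E=0)
step 4: fire T5:  (A=4, B=1, C=6, D=2, E=0) → (A=4, B=1, C=9, D=1, E=3)
step 5: fire T3:  (A=4, B=1, C=9, D=1, E=3) → (A=4, B=1, C=12, D=4, E=3)

(A=4, B=1, C=12, D=4, E=3)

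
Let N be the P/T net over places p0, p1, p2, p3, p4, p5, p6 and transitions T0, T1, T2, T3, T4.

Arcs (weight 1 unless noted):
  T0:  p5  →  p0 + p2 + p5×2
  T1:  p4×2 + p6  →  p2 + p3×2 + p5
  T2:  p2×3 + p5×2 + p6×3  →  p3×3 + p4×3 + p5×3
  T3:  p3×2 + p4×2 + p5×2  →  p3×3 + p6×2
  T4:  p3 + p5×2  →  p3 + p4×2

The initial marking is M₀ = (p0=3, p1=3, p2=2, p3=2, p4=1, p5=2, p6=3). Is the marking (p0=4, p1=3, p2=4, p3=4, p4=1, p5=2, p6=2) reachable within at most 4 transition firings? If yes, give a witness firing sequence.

step 1: fire T0:  (p0=3, p1=3, p2=2, p3=2, p4=1, p5=2, p6=3) → (p0=4, p1=3, p2=3, p3=2, p4=1, p5=3, p6=3)
step 2: fire T4:  (p0=4, p1=3, p2=3, p3=2, p4=1, p5=3, p6=3) → (p0=4, p1=3, p2=3, p3=2, p4=3, p5=1, p6=3)
step 3: fire T1:  (p0=4, p1=3, p2=3, p3=2, p4=3, p5=1, p6=3) → (p0=4, p1=3, p2=4, p3=4, p4=1, p5=2, p6=2)

YES — reachable via ⟨T0, T4, T1⟩ (3 firings)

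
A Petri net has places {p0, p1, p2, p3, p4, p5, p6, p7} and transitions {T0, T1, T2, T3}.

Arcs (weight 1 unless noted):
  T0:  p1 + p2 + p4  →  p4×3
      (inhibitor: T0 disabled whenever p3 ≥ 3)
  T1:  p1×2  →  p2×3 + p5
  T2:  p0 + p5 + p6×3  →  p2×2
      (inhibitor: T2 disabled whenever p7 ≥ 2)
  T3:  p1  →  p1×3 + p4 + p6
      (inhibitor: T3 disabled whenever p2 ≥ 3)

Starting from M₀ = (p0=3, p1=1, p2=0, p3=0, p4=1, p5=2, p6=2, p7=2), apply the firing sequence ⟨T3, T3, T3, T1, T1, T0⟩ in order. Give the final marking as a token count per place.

(p0=3, p1=2, p2=5, p3=0, p4=6, p5=4, p6=5, p7=2)

step 1: fire T3:  (p0=3, p1=1, p2=0, p3=0, p4=1, p5=2, p6=2, p7=2) → (p0=3, p1=3, p2=0, p3=0, p4=2, p5=2, p6=3, p7=2)
step 2: fire T3:  (p0=3, p1=3, p2=0, p3=0, p4=2, p5=2, p6=3, p7=2) → (p0=3, p1=5, p2=0, p3=0, p4=3, p5=2, p6=4, p7=2)
step 3: fire T3:  (p0=3, p1=5, p2=0, p3=0, p4=3, p5=2, p6=4, p7=2) → (p0=3, p1=7, p2=0, p3=0, p4=4, p5=2, p6=5, p7=2)
step 4: fire T1:  (p0=3, p1=7, p2=0, p3=0, p4=4, p5=2, p6=5, p7=2) → (p0=3, p1=5, p2=3, p3=0, p4=4, p5=3, p6=5, p7=2)
step 5: fire T1:  (p0=3, p1=5, p2=3, p3=0, p4=4, p5=3, p6=5, p7=2) → (p0=3, p1=3, p2=6, p3=0, p4=4, p5=4, p6=5, p7=2)
step 6: fire T0:  (p0=3, p1=3, p2=6, p3=0, p4=4, p5=4, p6=5, p7=2) → (p0=3, p1=2, p2=5, p3=0, p4=6, p5=4, p6=5, p7=2)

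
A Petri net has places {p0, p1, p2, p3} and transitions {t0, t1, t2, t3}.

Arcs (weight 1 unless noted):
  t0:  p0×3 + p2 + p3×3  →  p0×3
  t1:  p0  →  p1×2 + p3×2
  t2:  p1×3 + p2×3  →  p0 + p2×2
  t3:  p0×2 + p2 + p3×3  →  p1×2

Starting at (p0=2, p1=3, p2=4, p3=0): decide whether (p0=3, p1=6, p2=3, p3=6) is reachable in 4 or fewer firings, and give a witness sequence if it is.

NO — not reachable within 4 firings

depth 0: 1 marking
depth 1: 3 markings reached so far
depth 2: 5 markings reached so far
depth 3: 6 markings reached so far
depth 4: 8 markings reached so far
target is not among the 8 markings reachable within 4 steps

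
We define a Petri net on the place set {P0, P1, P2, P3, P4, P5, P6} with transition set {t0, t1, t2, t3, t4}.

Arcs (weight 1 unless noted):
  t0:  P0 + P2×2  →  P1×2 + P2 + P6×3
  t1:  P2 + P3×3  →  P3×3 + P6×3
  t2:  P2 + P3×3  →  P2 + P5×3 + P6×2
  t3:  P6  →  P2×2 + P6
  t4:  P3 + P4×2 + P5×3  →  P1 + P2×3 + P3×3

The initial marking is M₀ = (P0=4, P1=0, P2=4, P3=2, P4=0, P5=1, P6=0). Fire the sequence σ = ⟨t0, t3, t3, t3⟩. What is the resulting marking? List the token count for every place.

step 1: fire t0:  (P0=4, P1=0, P2=4, P3=2, P4=0, P5=1, P6=0) → (P0=3, P1=2, P2=3, P3=2, P4=0, P5=1, P6=3)
step 2: fire t3:  (P0=3, P1=2, P2=3, P3=2, P4=0, P5=1, P6=3) → (P0=3, P1=2, P2=5, P3=2, P4=0, P5=1, P6=3)
step 3: fire t3:  (P0=3, P1=2, P2=5, P3=2, P4=0, P5=1, P6=3) → (P0=3, P1=2, P2=7, P3=2, P4=0, P5=1, P6=3)
step 4: fire t3:  (P0=3, P1=2, P2=7, P3=2, P4=0, P5=1, P6=3) → (P0=3, P1=2, P2=9, P3=2, P4=0, P5=1, P6=3)

(P0=3, P1=2, P2=9, P3=2, P4=0, P5=1, P6=3)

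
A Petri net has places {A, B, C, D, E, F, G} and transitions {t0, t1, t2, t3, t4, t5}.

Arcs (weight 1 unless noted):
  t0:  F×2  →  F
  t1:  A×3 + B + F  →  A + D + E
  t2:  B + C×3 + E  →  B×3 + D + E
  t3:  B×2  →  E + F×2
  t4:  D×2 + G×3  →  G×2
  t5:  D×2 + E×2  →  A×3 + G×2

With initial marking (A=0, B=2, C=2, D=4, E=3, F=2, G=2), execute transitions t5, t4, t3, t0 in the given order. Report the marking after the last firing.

step 1: fire t5:  (A=0, B=2, C=2, D=4, E=3, F=2, G=2) → (A=3, B=2, C=2, D=2, E=1, F=2, G=4)
step 2: fire t4:  (A=3, B=2, C=2, D=2, E=1, F=2, G=4) → (A=3, B=2, C=2, D=0, E=1, F=2, G=3)
step 3: fire t3:  (A=3, B=2, C=2, D=0, E=1, F=2, G=3) → (A=3, B=0, C=2, D=0, E=2, F=4, G=3)
step 4: fire t0:  (A=3, B=0, C=2, D=0, E=2, F=4, G=3) → (A=3, B=0, C=2, D=0, E=2, F=3, G=3)

(A=3, B=0, C=2, D=0, E=2, F=3, G=3)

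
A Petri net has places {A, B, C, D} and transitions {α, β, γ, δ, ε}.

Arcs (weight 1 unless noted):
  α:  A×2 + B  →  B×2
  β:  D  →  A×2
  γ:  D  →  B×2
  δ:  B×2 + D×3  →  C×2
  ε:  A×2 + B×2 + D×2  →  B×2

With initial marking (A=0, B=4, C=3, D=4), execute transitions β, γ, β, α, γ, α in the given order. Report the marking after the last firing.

step 1: fire β:  (A=0, B=4, C=3, D=4) → (A=2, B=4, C=3, D=3)
step 2: fire γ:  (A=2, B=4, C=3, D=3) → (A=2, B=6, C=3, D=2)
step 3: fire β:  (A=2, B=6, C=3, D=2) → (A=4, B=6, C=3, D=1)
step 4: fire α:  (A=4, B=6, C=3, D=1) → (A=2, B=7, C=3, D=1)
step 5: fire γ:  (A=2, B=7, C=3, D=1) → (A=2, B=9, C=3, D=0)
step 6: fire α:  (A=2, B=9, C=3, D=0) → (A=0, B=10, C=3, D=0)

(A=0, B=10, C=3, D=0)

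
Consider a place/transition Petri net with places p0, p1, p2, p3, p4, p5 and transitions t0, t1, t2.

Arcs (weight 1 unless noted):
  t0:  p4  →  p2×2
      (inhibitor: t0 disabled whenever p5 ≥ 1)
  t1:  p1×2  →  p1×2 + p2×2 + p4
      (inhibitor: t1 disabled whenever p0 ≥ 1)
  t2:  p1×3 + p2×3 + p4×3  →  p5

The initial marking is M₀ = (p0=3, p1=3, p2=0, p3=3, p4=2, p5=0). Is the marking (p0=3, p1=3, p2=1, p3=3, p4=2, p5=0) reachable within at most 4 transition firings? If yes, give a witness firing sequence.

depth 0: 1 marking
depth 1: 2 markings reached so far
depth 2: 3 markings reached so far
depth 3: 3 markings reached so far
(frontier empty at depth 3; search complete)
target is not among the 3 markings reachable within 4 steps

NO — not reachable within 4 firings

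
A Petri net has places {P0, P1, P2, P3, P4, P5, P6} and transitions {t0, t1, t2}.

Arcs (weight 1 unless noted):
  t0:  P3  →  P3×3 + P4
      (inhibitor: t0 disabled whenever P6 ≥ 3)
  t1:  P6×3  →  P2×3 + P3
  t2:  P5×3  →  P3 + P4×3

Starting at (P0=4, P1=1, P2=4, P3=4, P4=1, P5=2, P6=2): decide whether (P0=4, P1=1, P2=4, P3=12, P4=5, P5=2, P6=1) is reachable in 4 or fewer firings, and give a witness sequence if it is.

NO — not reachable within 4 firings

depth 0: 1 marking
depth 1: 2 markings reached so far
depth 2: 3 markings reached so far
depth 3: 4 markings reached so far
depth 4: 5 markings reached so far
target is not among the 5 markings reachable within 4 steps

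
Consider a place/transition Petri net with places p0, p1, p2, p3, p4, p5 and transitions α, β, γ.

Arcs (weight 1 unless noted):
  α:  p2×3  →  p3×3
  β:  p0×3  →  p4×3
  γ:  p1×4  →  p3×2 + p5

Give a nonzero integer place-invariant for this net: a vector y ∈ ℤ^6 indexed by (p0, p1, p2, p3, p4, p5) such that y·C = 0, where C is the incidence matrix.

y = (p0:0, p1:1, p2:2, p3:2, p4:0, p5:0)

Incidence matrix C (rows=places, cols=transitions):
        α    β    γ
   p0   0   -3    0
   p1   0    0   -4
   p2  -3    0    0
   p3   3    0    2
   p4   0    3    0
   p5   0    0    1

Candidate y = [0, 1, 2, 2, 0, 0]; check y·C column-wise:
  col α: 1·0 + 2·-3 + 2·3 = 0
  col β: 0·-3 + 1·0 + 2·0 + 2·0 + 0·3 = 0
  col γ: 1·-4 + 2·0 + 2·2 + 0·1 = 0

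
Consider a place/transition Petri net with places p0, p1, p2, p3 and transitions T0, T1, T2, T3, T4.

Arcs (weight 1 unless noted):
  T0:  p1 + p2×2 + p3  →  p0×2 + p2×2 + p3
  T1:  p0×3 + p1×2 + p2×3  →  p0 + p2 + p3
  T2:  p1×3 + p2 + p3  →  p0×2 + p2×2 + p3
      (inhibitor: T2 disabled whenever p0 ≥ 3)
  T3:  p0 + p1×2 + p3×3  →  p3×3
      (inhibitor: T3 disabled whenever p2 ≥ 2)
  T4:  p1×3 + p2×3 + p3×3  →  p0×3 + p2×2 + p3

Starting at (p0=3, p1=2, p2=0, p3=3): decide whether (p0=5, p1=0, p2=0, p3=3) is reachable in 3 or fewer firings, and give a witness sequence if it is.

depth 0: 1 marking
depth 1: 2 markings reached so far
depth 2: 2 markings reached so far
(frontier empty at depth 2; search complete)
target is not among the 2 markings reachable within 3 steps

NO — not reachable within 3 firings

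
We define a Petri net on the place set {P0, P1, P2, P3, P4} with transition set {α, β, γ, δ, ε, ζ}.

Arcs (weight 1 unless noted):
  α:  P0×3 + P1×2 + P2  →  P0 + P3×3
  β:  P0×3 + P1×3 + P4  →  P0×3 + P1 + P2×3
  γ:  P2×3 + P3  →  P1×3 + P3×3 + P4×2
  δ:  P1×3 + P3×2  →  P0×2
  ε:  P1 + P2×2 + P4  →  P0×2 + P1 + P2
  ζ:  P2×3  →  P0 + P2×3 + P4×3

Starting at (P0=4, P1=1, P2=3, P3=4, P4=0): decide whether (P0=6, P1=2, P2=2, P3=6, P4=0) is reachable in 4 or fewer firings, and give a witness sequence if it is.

YES — reachable via ⟨γ, β, ε⟩ (3 firings)

step 1: fire γ:  (P0=4, P1=1, P2=3, P3=4, P4=0) → (P0=4, P1=4, P2=0, P3=6, P4=2)
step 2: fire β:  (P0=4, P1=4, P2=0, P3=6, P4=2) → (P0=4, P1=2, P2=3, P3=6, P4=1)
step 3: fire ε:  (P0=4, P1=2, P2=3, P3=6, P4=1) → (P0=6, P1=2, P2=2, P3=6, P4=0)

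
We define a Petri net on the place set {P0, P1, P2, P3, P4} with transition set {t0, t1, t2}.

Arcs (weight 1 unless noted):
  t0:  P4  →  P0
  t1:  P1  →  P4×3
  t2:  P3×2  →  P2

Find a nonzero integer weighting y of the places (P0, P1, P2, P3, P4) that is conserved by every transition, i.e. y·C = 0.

Incidence matrix C (rows=places, cols=transitions):
       t0   t1   t2
   P0   1    0    0
   P1   0   -1    0
   P2   0    0    1
   P3   0    0   -2
   P4  -1    3    0

Candidate y = [0, 0, 2, 1, 0]; check y·C column-wise:
  col t0: 0·1 + 2·0 + 1·0 + 0·-1 = 0
  col t1: 0·-1 + 2·0 + 1·0 + 0·3 = 0
  col t2: 2·1 + 1·-2 = 0

y = (P0:0, P1:0, P2:2, P3:1, P4:0)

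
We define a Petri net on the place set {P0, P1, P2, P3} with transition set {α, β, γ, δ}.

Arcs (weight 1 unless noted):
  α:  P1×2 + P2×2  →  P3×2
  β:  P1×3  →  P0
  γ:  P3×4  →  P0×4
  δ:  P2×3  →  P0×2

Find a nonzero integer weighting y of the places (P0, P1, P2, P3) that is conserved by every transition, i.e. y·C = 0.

y = (P0:3, P1:1, P2:2, P3:3)

Incidence matrix C (rows=places, cols=transitions):
        α    β    γ    δ
   P0   0    1    4    2
   P1  -2   -3    0    0
   P2  -2    0    0   -3
   P3   2    0   -4    0

Candidate y = [3, 1, 2, 3]; check y·C column-wise:
  col α: 3·0 + 1·-2 + 2·-2 + 3·2 = 0
  col β: 3·1 + 1·-3 + 2·0 + 3·0 = 0
  col γ: 3·4 + 1·0 + 2·0 + 3·-4 = 0
  col δ: 3·2 + 1·0 + 2·-3 + 3·0 = 0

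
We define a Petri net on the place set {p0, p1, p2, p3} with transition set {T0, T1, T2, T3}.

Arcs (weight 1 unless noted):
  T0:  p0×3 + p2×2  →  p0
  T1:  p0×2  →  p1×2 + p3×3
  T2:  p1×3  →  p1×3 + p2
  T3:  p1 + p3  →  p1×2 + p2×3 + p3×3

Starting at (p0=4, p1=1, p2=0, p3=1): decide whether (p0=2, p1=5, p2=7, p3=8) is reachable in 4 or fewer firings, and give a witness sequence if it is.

step 1: fire T1:  (p0=4, p1=1, p2=0, p3=1) → (p0=2, p1=3, p2=0, p3=4)
step 2: fire T2:  (p0=2, p1=3, p2=0, p3=4) → (p0=2, p1=3, p2=1, p3=4)
step 3: fire T3:  (p0=2, p1=3, p2=1, p3=4) → (p0=2, p1=4, p2=4, p3=6)
step 4: fire T3:  (p0=2, p1=4, p2=4, p3=6) → (p0=2, p1=5, p2=7, p3=8)

YES — reachable via ⟨T1, T2, T3, T3⟩ (4 firings)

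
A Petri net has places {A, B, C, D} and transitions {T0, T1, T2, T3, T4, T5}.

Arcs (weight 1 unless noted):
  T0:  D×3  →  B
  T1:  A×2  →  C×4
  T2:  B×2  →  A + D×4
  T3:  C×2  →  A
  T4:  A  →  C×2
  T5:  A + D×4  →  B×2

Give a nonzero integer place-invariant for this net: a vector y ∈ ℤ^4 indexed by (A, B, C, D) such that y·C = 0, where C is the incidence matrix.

y = (A:2, B:3, C:1, D:1)

Incidence matrix C (rows=places, cols=transitions):
       T0   T1   T2   T3   T4   T5
    A   0   -2    1    1   -1   -1
    B   1    0   -2    0    0    2
    C   0    4    0   -2    2    0
    D  -3    0    4    0    0   -4

Candidate y = [2, 3, 1, 1]; check y·C column-wise:
  col T0: 2·0 + 3·1 + 1·0 + 1·-3 = 0
  col T1: 2·-2 + 3·0 + 1·4 + 1·0 = 0
  col T2: 2·1 + 3·-2 + 1·0 + 1·4 = 0
  col T3: 2·1 + 3·0 + 1·-2 + 1·0 = 0
  col T4: 2·-1 + 3·0 + 1·2 + 1·0 = 0
  col T5: 2·-1 + 3·2 + 1·0 + 1·-4 = 0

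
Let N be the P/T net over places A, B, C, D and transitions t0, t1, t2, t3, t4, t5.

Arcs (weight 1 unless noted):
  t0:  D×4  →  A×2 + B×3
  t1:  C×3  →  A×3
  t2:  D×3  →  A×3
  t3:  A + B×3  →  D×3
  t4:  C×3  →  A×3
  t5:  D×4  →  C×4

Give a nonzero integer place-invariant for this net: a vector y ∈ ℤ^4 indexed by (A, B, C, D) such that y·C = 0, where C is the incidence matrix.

y = (A:3, B:2, C:3, D:3)

Incidence matrix C (rows=places, cols=transitions):
       t0   t1   t2   t3   t4   t5
    A   2    3    3   -1    3    0
    B   3    0    0   -3    0    0
    C   0   -3    0    0   -3    4
    D  -4    0   -3    3    0   -4

Candidate y = [3, 2, 3, 3]; check y·C column-wise:
  col t0: 3·2 + 2·3 + 3·0 + 3·-4 = 0
  col t1: 3·3 + 2·0 + 3·-3 + 3·0 = 0
  col t2: 3·3 + 2·0 + 3·0 + 3·-3 = 0
  col t3: 3·-1 + 2·-3 + 3·0 + 3·3 = 0
  col t4: 3·3 + 2·0 + 3·-3 + 3·0 = 0
  col t5: 3·0 + 2·0 + 3·4 + 3·-4 = 0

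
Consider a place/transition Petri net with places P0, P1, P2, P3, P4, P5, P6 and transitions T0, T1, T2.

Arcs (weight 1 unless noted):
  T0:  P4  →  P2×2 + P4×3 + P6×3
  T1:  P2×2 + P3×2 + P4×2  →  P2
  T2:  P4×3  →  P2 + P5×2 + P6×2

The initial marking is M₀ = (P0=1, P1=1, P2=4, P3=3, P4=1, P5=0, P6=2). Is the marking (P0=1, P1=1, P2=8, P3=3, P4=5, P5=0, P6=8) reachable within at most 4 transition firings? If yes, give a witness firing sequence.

step 1: fire T0:  (P0=1, P1=1, P2=4, P3=3, P4=1, P5=0, P6=2) → (P0=1, P1=1, P2=6, P3=3, P4=3, P5=0, P6=5)
step 2: fire T0:  (P0=1, P1=1, P2=6, P3=3, P4=3, P5=0, P6=5) → (P0=1, P1=1, P2=8, P3=3, P4=5, P5=0, P6=8)

YES — reachable via ⟨T0, T0⟩ (2 firings)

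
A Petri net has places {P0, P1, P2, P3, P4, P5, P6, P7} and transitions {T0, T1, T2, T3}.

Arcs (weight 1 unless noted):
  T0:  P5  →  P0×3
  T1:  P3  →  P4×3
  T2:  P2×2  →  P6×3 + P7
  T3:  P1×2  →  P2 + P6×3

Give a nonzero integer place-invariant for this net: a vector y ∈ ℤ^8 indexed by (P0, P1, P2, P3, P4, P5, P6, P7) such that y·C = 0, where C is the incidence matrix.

y = (P0:0, P1:0, P2:0, P3:3, P4:1, P5:0, P6:0, P7:0)

Incidence matrix C (rows=places, cols=transitions):
       T0   T1   T2   T3
   P0   3    0    0    0
   P1   0    0    0   -2
   P2   0    0   -2    1
   P3   0   -1    0    0
   P4   0    3    0    0
   P5  -1    0    0    0
   P6   0    0    3    3
   P7   0    0    1    0

Candidate y = [0, 0, 0, 3, 1, 0, 0, 0]; check y·C column-wise:
  col T0: 0·3 + 3·0 + 1·0 + 0·-1 = 0
  col T1: 3·-1 + 1·3 = 0
  col T2: 0·-2 + 3·0 + 1·0 + 0·3 + 0·1 = 0
  col T3: 0·-2 + 0·1 + 3·0 + 1·0 + 0·3 = 0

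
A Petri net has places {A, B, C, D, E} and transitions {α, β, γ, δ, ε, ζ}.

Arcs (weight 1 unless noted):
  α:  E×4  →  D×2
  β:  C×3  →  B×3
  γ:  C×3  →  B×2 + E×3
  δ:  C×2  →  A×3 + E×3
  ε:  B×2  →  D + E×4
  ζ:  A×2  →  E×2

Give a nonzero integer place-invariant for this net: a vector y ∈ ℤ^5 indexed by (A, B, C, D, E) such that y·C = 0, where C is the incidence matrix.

Incidence matrix C (rows=places, cols=transitions):
        α    β    γ    δ    ε    ζ
    A   0    0    0    3    0   -2
    B   0    3    2    0   -2    0
    C   0   -3   -3   -2    0    0
    D   2    0    0    0    1    0
    E  -4    0    3    3    4    2

Candidate y = [1, 3, 3, 2, 1]; check y·C column-wise:
  col α: 1·0 + 3·0 + 3·0 + 2·2 + 1·-4 = 0
  col β: 1·0 + 3·3 + 3·-3 + 2·0 + 1·0 = 0
  col γ: 1·0 + 3·2 + 3·-3 + 2·0 + 1·3 = 0
  col δ: 1·3 + 3·0 + 3·-2 + 2·0 + 1·3 = 0
  col ε: 1·0 + 3·-2 + 3·0 + 2·1 + 1·4 = 0
  col ζ: 1·-2 + 3·0 + 3·0 + 2·0 + 1·2 = 0

y = (A:1, B:3, C:3, D:2, E:1)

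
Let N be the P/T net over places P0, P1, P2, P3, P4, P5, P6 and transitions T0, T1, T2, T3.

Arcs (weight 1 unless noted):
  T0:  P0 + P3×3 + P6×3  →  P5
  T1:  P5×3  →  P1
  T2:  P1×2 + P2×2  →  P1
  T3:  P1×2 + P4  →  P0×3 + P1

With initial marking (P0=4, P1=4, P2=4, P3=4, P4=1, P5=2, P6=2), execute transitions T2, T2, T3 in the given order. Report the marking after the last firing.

(P0=7, P1=1, P2=0, P3=4, P4=0, P5=2, P6=2)

step 1: fire T2:  (P0=4, P1=4, P2=4, P3=4, P4=1, P5=2, P6=2) → (P0=4, P1=3, P2=2, P3=4, P4=1, P5=2, P6=2)
step 2: fire T2:  (P0=4, P1=3, P2=2, P3=4, P4=1, P5=2, P6=2) → (P0=4, P1=2, P2=0, P3=4, P4=1, P5=2, P6=2)
step 3: fire T3:  (P0=4, P1=2, P2=0, P3=4, P4=1, P5=2, P6=2) → (P0=7, P1=1, P2=0, P3=4, P4=0, P5=2, P6=2)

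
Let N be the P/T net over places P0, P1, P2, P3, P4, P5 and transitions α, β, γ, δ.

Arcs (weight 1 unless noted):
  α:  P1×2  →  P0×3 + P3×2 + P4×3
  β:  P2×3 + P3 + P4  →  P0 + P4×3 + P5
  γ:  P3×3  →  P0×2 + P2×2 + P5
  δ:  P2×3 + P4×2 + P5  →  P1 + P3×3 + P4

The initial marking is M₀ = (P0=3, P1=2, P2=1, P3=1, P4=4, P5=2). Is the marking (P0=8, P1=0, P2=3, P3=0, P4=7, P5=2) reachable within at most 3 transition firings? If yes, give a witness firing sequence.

NO — not reachable within 3 firings

depth 0: 1 marking
depth 1: 2 markings reached so far
depth 2: 3 markings reached so far
depth 3: 4 markings reached so far
target is not among the 4 markings reachable within 3 steps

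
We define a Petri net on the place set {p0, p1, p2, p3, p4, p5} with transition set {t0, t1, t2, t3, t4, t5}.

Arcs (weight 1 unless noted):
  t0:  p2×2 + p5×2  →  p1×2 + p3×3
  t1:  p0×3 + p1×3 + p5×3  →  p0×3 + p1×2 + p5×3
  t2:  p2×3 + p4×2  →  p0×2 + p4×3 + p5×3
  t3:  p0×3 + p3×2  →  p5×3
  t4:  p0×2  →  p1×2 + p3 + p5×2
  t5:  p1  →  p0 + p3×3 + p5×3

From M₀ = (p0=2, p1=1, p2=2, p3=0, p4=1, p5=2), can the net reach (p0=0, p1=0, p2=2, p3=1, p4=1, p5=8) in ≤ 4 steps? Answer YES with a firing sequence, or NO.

step 1: fire t5:  (p0=2, p1=1, p2=2, p3=0, p4=1, p5=2) → (p0=3, p1=0, p2=2, p3=3, p4=1, p5=5)
step 2: fire t3:  (p0=3, p1=0, p2=2, p3=3, p4=1, p5=5) → (p0=0, p1=0, p2=2, p3=1, p4=1, p5=8)

YES — reachable via ⟨t5, t3⟩ (2 firings)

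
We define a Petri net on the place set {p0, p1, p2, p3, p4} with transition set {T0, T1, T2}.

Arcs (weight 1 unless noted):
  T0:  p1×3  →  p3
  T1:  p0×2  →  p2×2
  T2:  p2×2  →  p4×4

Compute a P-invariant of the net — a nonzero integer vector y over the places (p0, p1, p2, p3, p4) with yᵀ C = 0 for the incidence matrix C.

Incidence matrix C (rows=places, cols=transitions):
       T0   T1   T2
   p0   0   -2    0
   p1  -3    0    0
   p2   0    2   -2
   p3   1    0    0
   p4   0    0    4

Candidate y = [0, 1, 0, 3, 0]; check y·C column-wise:
  col T0: 1·-3 + 3·1 = 0
  col T1: 0·-2 + 1·0 + 0·2 + 3·0 = 0
  col T2: 1·0 + 0·-2 + 3·0 + 0·4 = 0

y = (p0:0, p1:1, p2:0, p3:3, p4:0)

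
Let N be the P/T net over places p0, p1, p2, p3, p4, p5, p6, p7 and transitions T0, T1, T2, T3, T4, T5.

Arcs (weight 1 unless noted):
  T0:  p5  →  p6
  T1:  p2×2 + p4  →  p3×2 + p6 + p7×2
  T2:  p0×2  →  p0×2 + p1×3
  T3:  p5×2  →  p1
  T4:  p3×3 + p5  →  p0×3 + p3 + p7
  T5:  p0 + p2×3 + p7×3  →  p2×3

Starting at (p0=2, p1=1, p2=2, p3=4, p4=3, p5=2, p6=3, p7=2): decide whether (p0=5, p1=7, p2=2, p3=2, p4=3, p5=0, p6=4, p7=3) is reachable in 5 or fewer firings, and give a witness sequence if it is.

step 1: fire T0:  (p0=2, p1=1, p2=2, p3=4, p4=3, p5=2, p6=3, p7=2) → (p0=2, p1=1, p2=2, p3=4, p4=3, p5=1, p6=4, p7=2)
step 2: fire T2:  (p0=2, p1=1, p2=2, p3=4, p4=3, p5=1, p6=4, p7=2) → (p0=2, p1=4, p2=2, p3=4, p4=3, p5=1, p6=4, p7=2)
step 3: fire T2:  (p0=2, p1=4, p2=2, p3=4, p4=3, p5=1, p6=4, p7=2) → (p0=2, p1=7, p2=2, p3=4, p4=3, p5=1, p6=4, p7=2)
step 4: fire T4:  (p0=2, p1=7, p2=2, p3=4, p4=3, p5=1, p6=4, p7=2) → (p0=5, p1=7, p2=2, p3=2, p4=3, p5=0, p6=4, p7=3)

YES — reachable via ⟨T0, T2, T2, T4⟩ (4 firings)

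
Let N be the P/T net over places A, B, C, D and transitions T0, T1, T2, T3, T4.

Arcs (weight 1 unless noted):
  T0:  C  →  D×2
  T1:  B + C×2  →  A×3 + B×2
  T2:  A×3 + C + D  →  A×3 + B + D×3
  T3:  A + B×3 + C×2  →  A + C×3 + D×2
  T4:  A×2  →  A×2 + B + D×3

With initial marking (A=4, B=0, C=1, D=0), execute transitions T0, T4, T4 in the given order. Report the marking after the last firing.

step 1: fire T0:  (A=4, B=0, C=1, D=0) → (A=4, B=0, C=0, D=2)
step 2: fire T4:  (A=4, B=0, C=0, D=2) → (A=4, B=1, C=0, D=5)
step 3: fire T4:  (A=4, B=1, C=0, D=5) → (A=4, B=2, C=0, D=8)

(A=4, B=2, C=0, D=8)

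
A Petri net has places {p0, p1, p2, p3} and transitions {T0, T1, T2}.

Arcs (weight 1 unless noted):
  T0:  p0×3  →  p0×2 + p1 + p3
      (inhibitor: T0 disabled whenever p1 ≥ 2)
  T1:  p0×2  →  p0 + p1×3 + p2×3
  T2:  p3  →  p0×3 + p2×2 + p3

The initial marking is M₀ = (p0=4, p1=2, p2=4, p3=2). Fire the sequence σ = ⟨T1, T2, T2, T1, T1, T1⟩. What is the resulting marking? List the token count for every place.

step 1: fire T1:  (p0=4, p1=2, p2=4, p3=2) → (p0=3, p1=5, p2=7, p3=2)
step 2: fire T2:  (p0=3, p1=5, p2=7, p3=2) → (p0=6, p1=5, p2=9, p3=2)
step 3: fire T2:  (p0=6, p1=5, p2=9, p3=2) → (p0=9, p1=5, p2=11, p3=2)
step 4: fire T1:  (p0=9, p1=5, p2=11, p3=2) → (p0=8, p1=8, p2=14, p3=2)
step 5: fire T1:  (p0=8, p1=8, p2=14, p3=2) → (p0=7, p1=11, p2=17, p3=2)
step 6: fire T1:  (p0=7, p1=11, p2=17, p3=2) → (p0=6, p1=14, p2=20, p3=2)

(p0=6, p1=14, p2=20, p3=2)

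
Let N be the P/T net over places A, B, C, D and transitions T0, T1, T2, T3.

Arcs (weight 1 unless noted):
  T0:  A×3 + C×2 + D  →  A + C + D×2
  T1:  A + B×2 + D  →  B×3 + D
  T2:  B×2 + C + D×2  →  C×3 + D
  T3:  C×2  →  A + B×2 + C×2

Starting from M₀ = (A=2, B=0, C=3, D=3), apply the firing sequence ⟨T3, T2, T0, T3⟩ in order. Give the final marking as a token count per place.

step 1: fire T3:  (A=2, B=0, C=3, D=3) → (A=3, B=2, C=3, D=3)
step 2: fire T2:  (A=3, B=2, C=3, D=3) → (A=3, B=0, C=5, D=2)
step 3: fire T0:  (A=3, B=0, C=5, D=2) → (A=1, B=0, C=4, D=3)
step 4: fire T3:  (A=1, B=0, C=4, D=3) → (A=2, B=2, C=4, D=3)

(A=2, B=2, C=4, D=3)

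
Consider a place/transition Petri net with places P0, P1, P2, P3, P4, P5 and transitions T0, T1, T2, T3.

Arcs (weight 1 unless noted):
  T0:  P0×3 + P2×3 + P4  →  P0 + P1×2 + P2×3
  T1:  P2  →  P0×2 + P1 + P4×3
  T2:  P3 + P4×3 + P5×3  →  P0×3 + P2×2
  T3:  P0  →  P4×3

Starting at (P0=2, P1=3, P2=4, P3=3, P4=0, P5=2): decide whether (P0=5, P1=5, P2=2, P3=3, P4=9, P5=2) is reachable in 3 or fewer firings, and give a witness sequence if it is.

step 1: fire T1:  (P0=2, P1=3, P2=4, P3=3, P4=0, P5=2) → (P0=4, P1=4, P2=3, P3=3, P4=3, P5=2)
step 2: fire T1:  (P0=4, P1=4, P2=3, P3=3, P4=3, P5=2) → (P0=6, P1=5, P2=2, P3=3, P4=6, P5=2)
step 3: fire T3:  (P0=6, P1=5, P2=2, P3=3, P4=6, P5=2) → (P0=5, P1=5, P2=2, P3=3, P4=9, P5=2)

YES — reachable via ⟨T1, T1, T3⟩ (3 firings)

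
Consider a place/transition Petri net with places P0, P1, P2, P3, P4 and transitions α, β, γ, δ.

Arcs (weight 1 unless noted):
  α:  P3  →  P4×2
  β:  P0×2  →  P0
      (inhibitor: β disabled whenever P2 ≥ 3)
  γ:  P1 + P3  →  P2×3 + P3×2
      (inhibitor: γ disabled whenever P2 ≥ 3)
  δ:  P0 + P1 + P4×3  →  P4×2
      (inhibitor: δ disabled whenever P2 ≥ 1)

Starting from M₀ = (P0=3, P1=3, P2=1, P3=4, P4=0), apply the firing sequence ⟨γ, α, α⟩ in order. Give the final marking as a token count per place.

step 1: fire γ:  (P0=3, P1=3, P2=1, P3=4, P4=0) → (P0=3, P1=2, P2=4, P3=5, P4=0)
step 2: fire α:  (P0=3, P1=2, P2=4, P3=5, P4=0) → (P0=3, P1=2, P2=4, P3=4, P4=2)
step 3: fire α:  (P0=3, P1=2, P2=4, P3=4, P4=2) → (P0=3, P1=2, P2=4, P3=3, P4=4)

(P0=3, P1=2, P2=4, P3=3, P4=4)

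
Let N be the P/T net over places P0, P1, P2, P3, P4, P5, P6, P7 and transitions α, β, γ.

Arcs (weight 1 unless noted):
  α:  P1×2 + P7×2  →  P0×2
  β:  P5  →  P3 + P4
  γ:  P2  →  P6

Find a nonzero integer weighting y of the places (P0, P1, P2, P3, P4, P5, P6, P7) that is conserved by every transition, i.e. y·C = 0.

y = (P0:1, P1:1, P2:0, P3:0, P4:0, P5:0, P6:0, P7:0)

Incidence matrix C (rows=places, cols=transitions):
        α    β    γ
   P0   2    0    0
   P1  -2    0    0
   P2   0    0   -1
   P3   0    1    0
   P4   0    1    0
   P5   0   -1    0
   P6   0    0    1
   P7  -2    0    0

Candidate y = [1, 1, 0, 0, 0, 0, 0, 0]; check y·C column-wise:
  col α: 1·2 + 1·-2 + 0·-2 = 0
  col β: 1·0 + 1·0 + 0·1 + 0·1 + 0·-1 = 0
  col γ: 1·0 + 1·0 + 0·-1 + 0·1 = 0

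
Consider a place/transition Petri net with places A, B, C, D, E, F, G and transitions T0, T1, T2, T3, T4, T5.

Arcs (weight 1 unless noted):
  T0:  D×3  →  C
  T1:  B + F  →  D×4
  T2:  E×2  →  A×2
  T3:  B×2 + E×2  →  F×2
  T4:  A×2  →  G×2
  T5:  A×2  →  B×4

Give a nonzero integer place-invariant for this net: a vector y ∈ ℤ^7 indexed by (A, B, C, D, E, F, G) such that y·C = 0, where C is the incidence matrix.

y = (A:2, B:1, C:3, D:1, E:2, F:3, G:2)

Incidence matrix C (rows=places, cols=transitions):
       T0   T1   T2   T3   T4   T5
    A   0    0    2    0   -2   -2
    B   0   -1    0   -2    0    4
    C   1    0    0    0    0    0
    D  -3    4    0    0    0    0
    E   0    0   -2   -2    0    0
    F   0   -1    0    2    0    0
    G   0    0    0    0    2    0

Candidate y = [2, 1, 3, 1, 2, 3, 2]; check y·C column-wise:
  col T0: 2·0 + 1·0 + 3·1 + 1·-3 + 2·0 + 3·0 + 2·0 = 0
  col T1: 2·0 + 1·-1 + 3·0 + 1·4 + 2·0 + 3·-1 + 2·0 = 0
  col T2: 2·2 + 1·0 + 3·0 + 1·0 + 2·-2 + 3·0 + 2·0 = 0
  col T3: 2·0 + 1·-2 + 3·0 + 1·0 + 2·-2 + 3·2 + 2·0 = 0
  col T4: 2·-2 + 1·0 + 3·0 + 1·0 + 2·0 + 3·0 + 2·2 = 0
  col T5: 2·-2 + 1·4 + 3·0 + 1·0 + 2·0 + 3·0 + 2·0 = 0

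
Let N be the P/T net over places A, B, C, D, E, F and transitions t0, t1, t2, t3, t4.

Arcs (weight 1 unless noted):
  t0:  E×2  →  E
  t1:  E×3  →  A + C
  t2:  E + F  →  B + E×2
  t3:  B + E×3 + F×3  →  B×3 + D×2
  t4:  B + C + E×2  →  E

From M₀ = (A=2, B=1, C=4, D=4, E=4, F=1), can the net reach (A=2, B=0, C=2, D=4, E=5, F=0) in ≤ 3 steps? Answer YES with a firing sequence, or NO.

depth 0: 1 marking
depth 1: 5 markings reached so far
depth 2: 12 markings reached so far
depth 3: 19 markings reached so far
target is not among the 19 markings reachable within 3 steps

NO — not reachable within 3 firings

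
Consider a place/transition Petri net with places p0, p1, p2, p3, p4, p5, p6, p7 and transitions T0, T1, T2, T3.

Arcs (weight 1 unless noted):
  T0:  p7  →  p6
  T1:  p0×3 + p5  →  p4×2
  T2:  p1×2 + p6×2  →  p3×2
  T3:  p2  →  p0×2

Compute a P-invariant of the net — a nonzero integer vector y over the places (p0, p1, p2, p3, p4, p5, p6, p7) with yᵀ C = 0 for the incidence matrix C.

y = (p0:0, p1:1, p2:0, p3:1, p4:0, p5:0, p6:0, p7:0)

Incidence matrix C (rows=places, cols=transitions):
       T0   T1   T2   T3
   p0   0   -3    0    2
   p1   0    0   -2    0
   p2   0    0    0   -1
   p3   0    0    2    0
   p4   0    2    0    0
   p5   0   -1    0    0
   p6   1    0   -2    0
   p7  -1    0    0    0

Candidate y = [0, 1, 0, 1, 0, 0, 0, 0]; check y·C column-wise:
  col T0: 1·0 + 1·0 + 0·1 + 0·-1 = 0
  col T1: 0·-3 + 1·0 + 1·0 + 0·2 + 0·-1 = 0
  col T2: 1·-2 + 1·2 + 0·-2 = 0
  col T3: 0·2 + 1·0 + 0·-1 + 1·0 = 0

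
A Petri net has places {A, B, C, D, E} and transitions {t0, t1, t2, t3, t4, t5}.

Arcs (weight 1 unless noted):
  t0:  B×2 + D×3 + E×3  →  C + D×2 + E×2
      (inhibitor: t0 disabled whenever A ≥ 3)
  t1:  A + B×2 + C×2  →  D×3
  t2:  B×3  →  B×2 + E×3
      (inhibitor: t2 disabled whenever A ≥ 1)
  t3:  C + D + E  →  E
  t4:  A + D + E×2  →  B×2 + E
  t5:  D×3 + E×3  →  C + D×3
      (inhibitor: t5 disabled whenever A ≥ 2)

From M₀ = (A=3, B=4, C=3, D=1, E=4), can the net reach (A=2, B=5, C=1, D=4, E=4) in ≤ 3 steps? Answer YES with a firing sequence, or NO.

depth 0: 1 marking
depth 1: 4 markings reached so far
depth 2: 7 markings reached so far
depth 3: 12 markings reached so far
target is not among the 12 markings reachable within 3 steps

NO — not reachable within 3 firings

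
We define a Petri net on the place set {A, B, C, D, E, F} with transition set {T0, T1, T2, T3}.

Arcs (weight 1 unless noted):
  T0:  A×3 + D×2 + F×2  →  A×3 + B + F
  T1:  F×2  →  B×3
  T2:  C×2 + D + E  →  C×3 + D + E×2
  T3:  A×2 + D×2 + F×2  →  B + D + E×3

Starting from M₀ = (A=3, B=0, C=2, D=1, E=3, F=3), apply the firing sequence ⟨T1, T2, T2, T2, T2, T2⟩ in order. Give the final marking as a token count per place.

step 1: fire T1:  (A=3, B=0, C=2, D=1, E=3, F=3) → (A=3, B=3, C=2, D=1, E=3, F=1)
step 2: fire T2:  (A=3, B=3, C=2, D=1, E=3, F=1) → (A=3, B=3, C=3, D=1, E=4, F=1)
step 3: fire T2:  (A=3, B=3, C=3, D=1, E=4, F=1) → (A=3, B=3, C=4, D=1, E=5, F=1)
step 4: fire T2:  (A=3, B=3, C=4, D=1, E=5, F=1) → (A=3, B=3, C=5, D=1, E=6, F=1)
step 5: fire T2:  (A=3, B=3, C=5, D=1, E=6, F=1) → (A=3, B=3, C=6, D=1, E=7, F=1)
step 6: fire T2:  (A=3, B=3, C=6, D=1, E=7, F=1) → (A=3, B=3, C=7, D=1, E=8, F=1)

(A=3, B=3, C=7, D=1, E=8, F=1)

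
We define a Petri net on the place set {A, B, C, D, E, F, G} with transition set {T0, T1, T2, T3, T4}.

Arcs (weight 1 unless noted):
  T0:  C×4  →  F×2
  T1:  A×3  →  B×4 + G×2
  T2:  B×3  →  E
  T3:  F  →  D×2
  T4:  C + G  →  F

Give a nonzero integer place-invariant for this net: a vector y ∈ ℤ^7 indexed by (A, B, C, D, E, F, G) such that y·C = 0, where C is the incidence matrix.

Incidence matrix C (rows=places, cols=transitions):
       T0   T1   T2   T3   T4
    A   0   -3    0    0    0
    B   0    4   -3    0    0
    C  -4    0    0    0   -1
    D   0    0    0    2    0
    E   0    0    1    0    0
    F   2    0    0   -1    1
    G   0    2    0    0   -1

Candidate y = [4, 3, 0, 0, 9, 0, 0]; check y·C column-wise:
  col T0: 4·0 + 3·0 + 0·-4 + 9·0 + 0·2 = 0
  col T1: 4·-3 + 3·4 + 9·0 + 0·2 = 0
  col T2: 4·0 + 3·-3 + 9·1 = 0
  col T3: 4·0 + 3·0 + 0·2 + 9·0 + 0·-1 = 0
  col T4: 4·0 + 3·0 + 0·-1 + 9·0 + 0·1 + 0·-1 = 0

y = (A:4, B:3, C:0, D:0, E:9, F:0, G:0)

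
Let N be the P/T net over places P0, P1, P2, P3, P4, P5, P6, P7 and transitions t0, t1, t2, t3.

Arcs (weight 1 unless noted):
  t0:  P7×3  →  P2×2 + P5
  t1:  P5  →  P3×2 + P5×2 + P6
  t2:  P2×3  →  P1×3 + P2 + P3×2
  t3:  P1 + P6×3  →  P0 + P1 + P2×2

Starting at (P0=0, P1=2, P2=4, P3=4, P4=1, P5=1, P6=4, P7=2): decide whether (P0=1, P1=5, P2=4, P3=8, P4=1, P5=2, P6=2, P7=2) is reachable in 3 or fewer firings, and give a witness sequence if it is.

YES — reachable via ⟨t1, t2, t3⟩ (3 firings)

step 1: fire t1:  (P0=0, P1=2, P2=4, P3=4, P4=1, P5=1, P6=4, P7=2) → (P0=0, P1=2, P2=4, P3=6, P4=1, P5=2, P6=5, P7=2)
step 2: fire t2:  (P0=0, P1=2, P2=4, P3=6, P4=1, P5=2, P6=5, P7=2) → (P0=0, P1=5, P2=2, P3=8, P4=1, P5=2, P6=5, P7=2)
step 3: fire t3:  (P0=0, P1=5, P2=2, P3=8, P4=1, P5=2, P6=5, P7=2) → (P0=1, P1=5, P2=4, P3=8, P4=1, P5=2, P6=2, P7=2)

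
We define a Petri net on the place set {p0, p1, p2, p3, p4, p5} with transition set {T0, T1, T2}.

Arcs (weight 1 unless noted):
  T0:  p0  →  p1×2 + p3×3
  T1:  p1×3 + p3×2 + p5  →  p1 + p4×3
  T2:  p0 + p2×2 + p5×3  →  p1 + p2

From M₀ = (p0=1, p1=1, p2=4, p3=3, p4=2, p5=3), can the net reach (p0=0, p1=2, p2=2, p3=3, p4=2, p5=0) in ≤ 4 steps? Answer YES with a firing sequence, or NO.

NO — not reachable within 4 firings

depth 0: 1 marking
depth 1: 3 markings reached so far
depth 2: 4 markings reached so far
depth 3: 4 markings reached so far
(frontier empty at depth 3; search complete)
target is not among the 4 markings reachable within 4 steps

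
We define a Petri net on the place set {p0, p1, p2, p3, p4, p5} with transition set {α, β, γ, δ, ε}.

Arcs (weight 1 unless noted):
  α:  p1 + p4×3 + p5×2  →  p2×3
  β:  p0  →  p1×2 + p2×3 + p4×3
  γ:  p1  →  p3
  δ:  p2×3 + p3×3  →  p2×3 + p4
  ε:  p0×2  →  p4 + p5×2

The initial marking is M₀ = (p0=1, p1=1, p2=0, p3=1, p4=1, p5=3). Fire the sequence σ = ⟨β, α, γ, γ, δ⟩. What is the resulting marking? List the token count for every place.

(p0=0, p1=0, p2=6, p3=0, p4=2, p5=1)

step 1: fire β:  (p0=1, p1=1, p2=0, p3=1, p4=1, p5=3) → (p0=0, p1=3, p2=3, p3=1, p4=4, p5=3)
step 2: fire α:  (p0=0, p1=3, p2=3, p3=1, p4=4, p5=3) → (p0=0, p1=2, p2=6, p3=1, p4=1, p5=1)
step 3: fire γ:  (p0=0, p1=2, p2=6, p3=1, p4=1, p5=1) → (p0=0, p1=1, p2=6, p3=2, p4=1, p5=1)
step 4: fire γ:  (p0=0, p1=1, p2=6, p3=2, p4=1, p5=1) → (p0=0, p1=0, p2=6, p3=3, p4=1, p5=1)
step 5: fire δ:  (p0=0, p1=0, p2=6, p3=3, p4=1, p5=1) → (p0=0, p1=0, p2=6, p3=0, p4=2, p5=1)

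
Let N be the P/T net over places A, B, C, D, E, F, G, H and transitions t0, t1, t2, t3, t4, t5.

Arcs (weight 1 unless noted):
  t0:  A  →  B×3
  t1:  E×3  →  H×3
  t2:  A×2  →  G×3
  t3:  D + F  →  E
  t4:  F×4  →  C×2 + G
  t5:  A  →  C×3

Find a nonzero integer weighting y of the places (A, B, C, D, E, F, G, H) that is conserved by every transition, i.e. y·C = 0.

y = (A:3, B:1, C:1, D:-1, E:0, F:1, G:2, H:0)

Incidence matrix C (rows=places, cols=transitions):
       t0   t1   t2   t3   t4   t5
    A  -1    0   -2    0    0   -1
    B   3    0    0    0    0    0
    C   0    0    0    0    2    3
    D   0    0    0   -1    0    0
    E   0   -3    0    1    0    0
    F   0    0    0   -1   -4    0
    G   0    0    3    0    1    0
    H   0    3    0    0    0    0

Candidate y = [3, 1, 1, -1, 0, 1, 2, 0]; check y·C column-wise:
  col t0: 3·-1 + 1·3 + 1·0 + -1·0 + 1·0 + 2·0 = 0
  col t1: 3·0 + 1·0 + 1·0 + -1·0 + 0·-3 + 1·0 + 2·0 + 0·3 = 0
  col t2: 3·-2 + 1·0 + 1·0 + -1·0 + 1·0 + 2·3 = 0
  col t3: 3·0 + 1·0 + 1·0 + -1·-1 + 0·1 + 1·-1 + 2·0 = 0
  col t4: 3·0 + 1·0 + 1·2 + -1·0 + 1·-4 + 2·1 = 0
  col t5: 3·-1 + 1·0 + 1·3 + -1·0 + 1·0 + 2·0 = 0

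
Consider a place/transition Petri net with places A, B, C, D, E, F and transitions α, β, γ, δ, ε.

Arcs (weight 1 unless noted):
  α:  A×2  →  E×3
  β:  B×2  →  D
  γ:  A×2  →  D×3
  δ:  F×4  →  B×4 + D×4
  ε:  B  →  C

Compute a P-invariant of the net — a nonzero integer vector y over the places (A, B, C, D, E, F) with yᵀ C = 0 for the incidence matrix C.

y = (A:3, B:1, C:1, D:2, E:2, F:3)

Incidence matrix C (rows=places, cols=transitions):
        α    β    γ    δ    ε
    A  -2    0   -2    0    0
    B   0   -2    0    4   -1
    C   0    0    0    0    1
    D   0    1    3    4    0
    E   3    0    0    0    0
    F   0    0    0   -4    0

Candidate y = [3, 1, 1, 2, 2, 3]; check y·C column-wise:
  col α: 3·-2 + 1·0 + 1·0 + 2·0 + 2·3 + 3·0 = 0
  col β: 3·0 + 1·-2 + 1·0 + 2·1 + 2·0 + 3·0 = 0
  col γ: 3·-2 + 1·0 + 1·0 + 2·3 + 2·0 + 3·0 = 0
  col δ: 3·0 + 1·4 + 1·0 + 2·4 + 2·0 + 3·-4 = 0
  col ε: 3·0 + 1·-1 + 1·1 + 2·0 + 2·0 + 3·0 = 0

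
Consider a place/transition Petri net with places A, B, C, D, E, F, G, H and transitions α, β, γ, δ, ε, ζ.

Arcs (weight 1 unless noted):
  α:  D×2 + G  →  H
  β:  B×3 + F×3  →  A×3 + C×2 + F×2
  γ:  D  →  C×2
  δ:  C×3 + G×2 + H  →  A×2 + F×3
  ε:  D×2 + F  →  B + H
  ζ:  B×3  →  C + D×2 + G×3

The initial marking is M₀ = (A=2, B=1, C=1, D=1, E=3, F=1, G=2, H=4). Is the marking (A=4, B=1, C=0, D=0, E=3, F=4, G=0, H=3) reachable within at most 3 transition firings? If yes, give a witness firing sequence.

step 1: fire γ:  (A=2, B=1, C=1, D=1, E=3, F=1, G=2, H=4) → (A=2, B=1, C=3, D=0, E=3, F=1, G=2, H=4)
step 2: fire δ:  (A=2, B=1, C=3, D=0, E=3, F=1, G=2, H=4) → (A=4, B=1, C=0, D=0, E=3, F=4, G=0, H=3)

YES — reachable via ⟨γ, δ⟩ (2 firings)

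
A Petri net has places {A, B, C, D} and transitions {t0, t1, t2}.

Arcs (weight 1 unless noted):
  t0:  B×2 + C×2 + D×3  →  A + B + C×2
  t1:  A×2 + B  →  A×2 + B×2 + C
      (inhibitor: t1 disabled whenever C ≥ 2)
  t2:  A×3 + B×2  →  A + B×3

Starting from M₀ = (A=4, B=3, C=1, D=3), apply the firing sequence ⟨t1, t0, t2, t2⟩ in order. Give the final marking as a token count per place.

(A=1, B=5, C=2, D=0)

step 1: fire t1:  (A=4, B=3, C=1, D=3) → (A=4, B=4, C=2, D=3)
step 2: fire t0:  (A=4, B=4, C=2, D=3) → (A=5, B=3, C=2, D=0)
step 3: fire t2:  (A=5, B=3, C=2, D=0) → (A=3, B=4, C=2, D=0)
step 4: fire t2:  (A=3, B=4, C=2, D=0) → (A=1, B=5, C=2, D=0)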